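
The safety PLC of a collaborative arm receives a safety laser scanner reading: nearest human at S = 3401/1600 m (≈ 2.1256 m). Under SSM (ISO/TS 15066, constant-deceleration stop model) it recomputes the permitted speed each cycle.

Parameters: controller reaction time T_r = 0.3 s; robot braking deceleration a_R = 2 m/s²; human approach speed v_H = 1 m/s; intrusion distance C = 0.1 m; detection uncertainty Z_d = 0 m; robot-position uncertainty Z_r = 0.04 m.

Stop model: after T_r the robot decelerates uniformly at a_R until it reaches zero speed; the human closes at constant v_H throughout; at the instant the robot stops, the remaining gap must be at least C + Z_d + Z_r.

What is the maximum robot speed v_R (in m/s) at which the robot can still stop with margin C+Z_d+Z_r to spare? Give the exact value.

quadratic (1/4)·v² + (4/5)·v + (-2697/1600) = 0
  disc = (4/5)² − 4·(1/4)·(-2697/1600) = 3721/1600 ; √disc = 61/40
  v_R = (−(4/5) + 61/40) / (2·(1/4)) = 29/20 m/s
check:
T_s = v_R/a_R = (29/20)/2 = 0.7250 s
robot in T_r: 1.4500·0.3000 = 0.4350 m
robot under decel: 1.4500²/(2·2.0000) = 0.5256 m
human closes 1.0000·1.0250 = 1.0250 m
residual clearance needed = 0.1000+0.0000+0.0400 = 0.1400 m
sum ≈ 0.4350+0.5256+1.0250+0.1400 ≈ 2.1256 m = S ✓

v_R_max = 29/20 m/s = 1.4500 m/s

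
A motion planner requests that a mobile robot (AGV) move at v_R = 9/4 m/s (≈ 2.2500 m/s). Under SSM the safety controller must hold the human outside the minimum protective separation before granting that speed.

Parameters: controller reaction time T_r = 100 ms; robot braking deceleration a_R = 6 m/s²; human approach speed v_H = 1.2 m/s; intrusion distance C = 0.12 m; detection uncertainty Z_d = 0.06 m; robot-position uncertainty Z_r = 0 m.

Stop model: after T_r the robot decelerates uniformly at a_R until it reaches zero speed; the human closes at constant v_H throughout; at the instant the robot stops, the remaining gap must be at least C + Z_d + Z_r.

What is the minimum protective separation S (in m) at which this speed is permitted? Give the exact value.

braking lasts T_s = (9/4)/6 = 0.3750 s
robot in T_r: 2.2500·0.1000 = 0.2250 m
braking distance = 2.2500²/(2·6.0000) = 0.4219 m
human closes 1.2000·0.4750 = 0.5700 m
C+Z_d+Z_r = 0.1200+0.0600+0.0000 = 0.1800 m
S_min ≈ 0.2250+0.4219+0.5700+0.1800  ⇒  S_min = 447/320 m

S_min = 447/320 m = 1.3969 m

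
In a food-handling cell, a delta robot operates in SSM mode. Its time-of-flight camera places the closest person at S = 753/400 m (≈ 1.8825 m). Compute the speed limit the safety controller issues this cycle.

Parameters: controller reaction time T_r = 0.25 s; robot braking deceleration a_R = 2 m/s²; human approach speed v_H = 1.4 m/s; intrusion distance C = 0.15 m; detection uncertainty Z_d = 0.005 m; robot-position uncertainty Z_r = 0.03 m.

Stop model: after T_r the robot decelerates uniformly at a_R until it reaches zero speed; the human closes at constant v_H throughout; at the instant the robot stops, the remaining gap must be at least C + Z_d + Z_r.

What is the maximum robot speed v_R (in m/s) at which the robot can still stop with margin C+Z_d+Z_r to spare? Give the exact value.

collect terms ⇒ (1/4)·v_R² + (19/20)·v_R + (-539/400) = 0
  disc = (19/20)² − 4·(1/4)·(-539/400) = 9/4 ; √disc = 3/2
  v_R = (−(19/20) + 3/2) / (2·(1/4)) = 11/10 m/s
check:
braking lasts T_s = (11/10)/2 = 0.5500 s
robot in T_r: 1.1000·0.2500 = 0.2750 m
robot under decel: 1.1000²/(2·2.0000) = 0.3025 m
human closes 1.4000·0.8000 = 1.1200 m
margins: 0.1500+0.0050+0.0300 = 0.1850 m
sum ≈ 0.2750+0.3025+1.1200+0.1850 ≈ 1.8825 m = S ✓

v_R_max = 11/10 m/s = 1.1000 m/s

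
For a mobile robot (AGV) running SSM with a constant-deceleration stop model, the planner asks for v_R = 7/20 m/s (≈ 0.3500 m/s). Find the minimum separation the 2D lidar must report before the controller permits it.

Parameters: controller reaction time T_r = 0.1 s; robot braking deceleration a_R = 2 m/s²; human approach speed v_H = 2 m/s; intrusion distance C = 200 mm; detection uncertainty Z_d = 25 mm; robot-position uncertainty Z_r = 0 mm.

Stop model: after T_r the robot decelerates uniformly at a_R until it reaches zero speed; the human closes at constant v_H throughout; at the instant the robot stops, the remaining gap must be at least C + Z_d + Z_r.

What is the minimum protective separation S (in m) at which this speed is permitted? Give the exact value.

S_min = 269/320 m = 0.8406 m

T_s = v_R/a_R = (7/20)/2 = 0.1750 s
robot covers v_R·T_r = 0.3500·0.1000 = 0.0350 m before braking
robot covers 0.3500·0.1750 − ½·2.0000·0.1750² = 0.0306 m while stopping
person approaches 2.0000·(0.1000+0.1750) = 0.5500 m
margins: 0.2000+0.0250+0.0000 = 0.2250 m
S_min ≈ 0.0350+0.0306+0.5500+0.2250  ⇒  S_min = 269/320 m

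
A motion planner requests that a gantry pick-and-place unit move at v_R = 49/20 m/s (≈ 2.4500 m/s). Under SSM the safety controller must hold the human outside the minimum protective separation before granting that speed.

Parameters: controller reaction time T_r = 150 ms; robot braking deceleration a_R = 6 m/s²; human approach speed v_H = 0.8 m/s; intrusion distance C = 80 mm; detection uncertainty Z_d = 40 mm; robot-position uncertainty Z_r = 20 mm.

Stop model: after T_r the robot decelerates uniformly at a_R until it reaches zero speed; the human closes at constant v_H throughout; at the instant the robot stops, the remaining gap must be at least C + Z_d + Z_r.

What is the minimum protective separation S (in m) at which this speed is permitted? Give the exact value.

T_s = v_R/a_R = (49/20)/6 = 0.4083 s
robot covers v_R·T_r = 2.4500·0.1500 = 0.3675 m before braking
robot under decel: 2.4500²/(2·6.0000) = 0.5002 m
human closes 0.8000·0.5583 = 0.4467 m
residual clearance needed = 0.0800+0.0400+0.0200 = 0.1400 m
S_min ≈ 0.3675+0.5002+0.4467+0.1400  ⇒  S_min = 2327/1600 m

S_min = 2327/1600 m = 1.4544 m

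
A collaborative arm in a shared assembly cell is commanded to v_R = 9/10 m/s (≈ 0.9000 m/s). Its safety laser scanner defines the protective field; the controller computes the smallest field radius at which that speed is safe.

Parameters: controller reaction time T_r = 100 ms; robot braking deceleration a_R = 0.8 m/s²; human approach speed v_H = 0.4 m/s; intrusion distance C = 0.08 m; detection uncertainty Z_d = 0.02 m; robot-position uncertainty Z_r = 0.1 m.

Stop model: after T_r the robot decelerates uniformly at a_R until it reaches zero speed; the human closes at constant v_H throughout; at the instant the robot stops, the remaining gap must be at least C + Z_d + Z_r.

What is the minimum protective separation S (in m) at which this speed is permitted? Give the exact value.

S_min = 1029/800 m = 1.2862 m

T_s = v_R/a_R = (9/10)/(4/5) = 1.1250 s
robot in T_r: 0.9000·0.1000 = 0.0900 m
robot under decel: 0.9000²/(2·0.8000) = 0.5062 m
human closes 0.4000·1.2250 = 0.4900 m
residual clearance needed = 0.0800+0.0200+0.1000 = 0.2000 m
S_min ≈ 0.0900+0.5062+0.4900+0.2000  ⇒  S_min = 1029/800 m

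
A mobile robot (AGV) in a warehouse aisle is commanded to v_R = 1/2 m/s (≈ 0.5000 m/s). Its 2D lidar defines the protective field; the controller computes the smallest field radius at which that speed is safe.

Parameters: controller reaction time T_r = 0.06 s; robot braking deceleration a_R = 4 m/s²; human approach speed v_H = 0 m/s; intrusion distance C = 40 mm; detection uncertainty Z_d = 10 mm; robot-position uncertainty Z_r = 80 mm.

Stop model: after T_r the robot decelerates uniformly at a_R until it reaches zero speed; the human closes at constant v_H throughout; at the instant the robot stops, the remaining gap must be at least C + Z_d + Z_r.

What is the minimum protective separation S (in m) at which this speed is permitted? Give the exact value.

S_min = 153/800 m = 0.1913 m

braking lasts T_s = (1/2)/4 = 0.1250 s
robot covers v_R·T_r = 0.5000·0.0600 = 0.0300 m before braking
robot under decel: 0.5000²/(2·4.0000) = 0.0312 m
human closes 0.0000·0.1850 = 0.0000 m
residual clearance needed = 0.0400+0.0100+0.0800 = 0.1300 m
S_min ≈ 0.0300+0.0312+0.0000+0.1300  ⇒  S_min = 153/800 m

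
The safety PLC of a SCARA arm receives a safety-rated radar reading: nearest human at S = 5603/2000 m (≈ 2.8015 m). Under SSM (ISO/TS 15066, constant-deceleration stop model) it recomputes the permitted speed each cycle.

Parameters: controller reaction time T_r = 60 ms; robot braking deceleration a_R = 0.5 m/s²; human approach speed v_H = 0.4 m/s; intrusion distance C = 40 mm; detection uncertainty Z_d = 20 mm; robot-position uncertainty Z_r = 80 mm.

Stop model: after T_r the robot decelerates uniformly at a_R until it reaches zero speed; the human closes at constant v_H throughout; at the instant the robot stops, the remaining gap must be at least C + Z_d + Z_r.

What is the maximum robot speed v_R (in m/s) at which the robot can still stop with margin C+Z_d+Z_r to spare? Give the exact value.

at the boundary: (1)·v² + (43/50)·v + (-211/80) = 0
  disc = (43/50)² − 4·(1)·(-211/80) = 7056/625 ; √disc = 84/25
  v_R = (−(43/50) + 84/25) / (2·(1)) = 5/4 m/s
check:
stop time T_s = (5/4)/(1/2) = 2.5000 s
reaction-phase robot travel = 1.2500·0.0600 = 0.0750 m
robot under decel: 1.2500²/(2·0.5000) = 1.5625 m
person approaches 0.4000·(0.0600+2.5000) = 1.0240 m
C+Z_d+Z_r = 0.0400+0.0200+0.0800 = 0.1400 m
sum ≈ 0.0750+1.5625+1.0240+0.1400 ≈ 2.8015 m = S ✓

v_R_max = 5/4 m/s = 1.2500 m/s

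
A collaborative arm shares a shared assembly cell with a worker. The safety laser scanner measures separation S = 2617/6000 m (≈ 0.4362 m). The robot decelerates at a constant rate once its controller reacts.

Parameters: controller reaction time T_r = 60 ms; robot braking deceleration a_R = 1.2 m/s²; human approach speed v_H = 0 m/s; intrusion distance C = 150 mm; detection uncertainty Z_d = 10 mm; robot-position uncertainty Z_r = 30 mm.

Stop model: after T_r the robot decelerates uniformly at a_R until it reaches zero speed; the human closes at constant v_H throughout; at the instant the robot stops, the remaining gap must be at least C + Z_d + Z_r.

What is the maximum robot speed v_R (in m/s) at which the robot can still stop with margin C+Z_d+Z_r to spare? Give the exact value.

at the boundary: (5/12)·v² + (3/50)·v + (-1477/6000) = 0
  disc = (3/50)² − 4·(5/12)·(-1477/6000) = 37249/90000 ; √disc = 193/300
  v_R = (−(3/50) + 193/300) / (2·(5/12)) = 7/10 m/s
check:
stop time T_s = (7/10)/(6/5) = 0.5833 s
robot covers v_R·T_r = 0.7000·0.0600 = 0.0420 m before braking
robot covers 0.7000·0.5833 − ½·1.2000·0.5833² = 0.2042 m while stopping
person approaches 0.0000·(0.0600+0.5833) = 0.0000 m
residual clearance needed = 0.1500+0.0100+0.0300 = 0.1900 m
sum ≈ 0.0420+0.2042+0.0000+0.1900 ≈ 0.4362 m = S ✓

v_R_max = 7/10 m/s = 0.7000 m/s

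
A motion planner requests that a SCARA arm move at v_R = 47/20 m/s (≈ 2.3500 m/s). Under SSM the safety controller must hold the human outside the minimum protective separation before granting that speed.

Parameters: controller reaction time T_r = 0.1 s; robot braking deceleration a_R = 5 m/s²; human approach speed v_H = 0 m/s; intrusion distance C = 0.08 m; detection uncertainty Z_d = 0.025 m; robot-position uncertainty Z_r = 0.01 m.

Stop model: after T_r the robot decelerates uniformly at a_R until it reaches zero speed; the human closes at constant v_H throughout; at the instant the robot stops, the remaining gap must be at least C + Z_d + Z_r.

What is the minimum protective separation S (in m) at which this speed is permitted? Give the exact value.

T_s = v_R/a_R = (47/20)/5 = 0.4700 s
robot covers v_R·T_r = 2.3500·0.1000 = 0.2350 m before braking
braking distance = 2.3500²/(2·5.0000) = 0.5523 m
person approaches 0.0000·(0.1000+0.4700) = 0.0000 m
C+Z_d+Z_r = 0.0800+0.0250+0.0100 = 0.1150 m
S_min ≈ 0.2350+0.5523+0.0000+0.1150  ⇒  S_min = 3609/4000 m

S_min = 3609/4000 m = 0.9022 m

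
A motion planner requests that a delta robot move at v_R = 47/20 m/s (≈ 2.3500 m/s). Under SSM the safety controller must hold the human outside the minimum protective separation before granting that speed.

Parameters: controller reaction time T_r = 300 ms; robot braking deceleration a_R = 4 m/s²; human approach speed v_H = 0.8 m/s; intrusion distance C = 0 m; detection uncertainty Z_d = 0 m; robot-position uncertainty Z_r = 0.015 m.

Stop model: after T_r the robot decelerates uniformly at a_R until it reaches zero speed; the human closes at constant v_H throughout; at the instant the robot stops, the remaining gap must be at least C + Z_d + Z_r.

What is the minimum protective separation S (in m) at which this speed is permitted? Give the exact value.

S_min = 1357/640 m = 2.1203 m

stop time T_s = (47/20)/4 = 0.5875 s
robot in T_r: 2.3500·0.3000 = 0.7050 m
braking distance = 2.3500²/(2·4.0000) = 0.6903 m
human over T_r+T_s: 0.8000·(0.3000+0.5875) = 0.7100 m
margins: 0.0000+0.0000+0.0150 = 0.0150 m
S_min ≈ 0.7050+0.6903+0.7100+0.0150  ⇒  S_min = 1357/640 m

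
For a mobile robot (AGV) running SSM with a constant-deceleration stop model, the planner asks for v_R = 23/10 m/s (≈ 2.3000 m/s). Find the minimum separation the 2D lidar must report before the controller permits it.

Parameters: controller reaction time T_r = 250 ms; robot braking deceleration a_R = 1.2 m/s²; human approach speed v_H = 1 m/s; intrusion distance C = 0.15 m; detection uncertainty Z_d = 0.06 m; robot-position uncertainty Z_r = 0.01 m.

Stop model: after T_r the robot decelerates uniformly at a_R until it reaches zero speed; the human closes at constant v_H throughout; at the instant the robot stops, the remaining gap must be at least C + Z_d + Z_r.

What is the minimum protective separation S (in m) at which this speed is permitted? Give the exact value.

stop time T_s = (23/10)/(6/5) = 1.9167 s
robot covers v_R·T_r = 2.3000·0.2500 = 0.5750 m before braking
braking distance = 2.3000²/(2·1.2000) = 2.2042 m
human closes 1.0000·2.1667 = 2.1667 m
residual clearance needed = 0.1500+0.0600+0.0100 = 0.2200 m
S_min ≈ 0.5750+2.2042+2.1667+0.2200  ⇒  S_min = 6199/1200 m

S_min = 6199/1200 m = 5.1658 m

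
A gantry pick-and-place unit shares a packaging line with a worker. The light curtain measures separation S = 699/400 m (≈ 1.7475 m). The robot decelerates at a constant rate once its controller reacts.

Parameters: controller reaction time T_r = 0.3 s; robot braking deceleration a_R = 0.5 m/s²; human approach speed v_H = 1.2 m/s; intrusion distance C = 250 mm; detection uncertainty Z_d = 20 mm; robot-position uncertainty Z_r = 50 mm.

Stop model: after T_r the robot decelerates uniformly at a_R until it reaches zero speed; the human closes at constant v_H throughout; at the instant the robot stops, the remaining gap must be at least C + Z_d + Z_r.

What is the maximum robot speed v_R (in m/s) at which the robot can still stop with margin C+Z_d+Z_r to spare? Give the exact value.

collect terms ⇒ (1)·v_R² + (27/10)·v_R + (-427/400) = 0
  disc = (27/10)² − 4·(1)·(-427/400) = 289/25 ; √disc = 17/5
  v_R = (−(27/10) + 17/5) / (2·(1)) = 7/20 m/s
check:
braking lasts T_s = (7/20)/(1/2) = 0.7000 s
robot covers v_R·T_r = 0.3500·0.3000 = 0.1050 m before braking
braking distance = 0.3500²/(2·0.5000) = 0.1225 m
person approaches 1.2000·(0.3000+0.7000) = 1.2000 m
margins: 0.2500+0.0200+0.0500 = 0.3200 m
sum ≈ 0.1050+0.1225+1.2000+0.3200 ≈ 1.7475 m = S ✓

v_R_max = 7/20 m/s = 0.3500 m/s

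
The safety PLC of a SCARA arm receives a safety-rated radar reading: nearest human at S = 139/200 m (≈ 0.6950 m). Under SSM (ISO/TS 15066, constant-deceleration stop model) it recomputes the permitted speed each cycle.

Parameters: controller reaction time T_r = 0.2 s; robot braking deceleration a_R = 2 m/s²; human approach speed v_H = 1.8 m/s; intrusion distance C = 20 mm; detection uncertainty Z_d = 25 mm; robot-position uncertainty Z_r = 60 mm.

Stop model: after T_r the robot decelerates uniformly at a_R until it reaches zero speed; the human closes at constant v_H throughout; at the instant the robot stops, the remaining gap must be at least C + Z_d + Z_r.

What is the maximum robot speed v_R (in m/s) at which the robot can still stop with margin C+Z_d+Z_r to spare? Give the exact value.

quadratic (1/4)·v² + (11/10)·v + (-23/100) = 0
  disc = (11/10)² − 4·(1/4)·(-23/100) = 36/25 ; √disc = 6/5
  v_R = (−(11/10) + 6/5) / (2·(1/4)) = 1/5 m/s
check:
T_s = v_R/a_R = (1/5)/2 = 0.1000 s
robot in T_r: 0.2000·0.2000 = 0.0400 m
robot under decel: 0.2000²/(2·2.0000) = 0.0100 m
person approaches 1.8000·(0.2000+0.1000) = 0.5400 m
residual clearance needed = 0.0200+0.0250+0.0600 = 0.1050 m
sum ≈ 0.0400+0.0100+0.5400+0.1050 ≈ 0.6950 m = S ✓

v_R_max = 1/5 m/s = 0.2000 m/s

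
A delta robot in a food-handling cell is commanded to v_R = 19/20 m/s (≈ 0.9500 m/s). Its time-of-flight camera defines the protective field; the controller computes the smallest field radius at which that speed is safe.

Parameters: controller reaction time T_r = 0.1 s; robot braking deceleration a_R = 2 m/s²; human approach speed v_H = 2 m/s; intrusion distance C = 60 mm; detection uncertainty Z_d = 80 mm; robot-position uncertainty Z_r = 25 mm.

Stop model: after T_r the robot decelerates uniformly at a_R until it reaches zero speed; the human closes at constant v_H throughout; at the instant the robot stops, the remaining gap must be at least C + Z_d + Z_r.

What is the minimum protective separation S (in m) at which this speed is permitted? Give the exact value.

S_min = 2617/1600 m = 1.6356 m

braking lasts T_s = (19/20)/2 = 0.4750 s
robot covers v_R·T_r = 0.9500·0.1000 = 0.0950 m before braking
robot covers 0.9500·0.4750 − ½·2.0000·0.4750² = 0.2256 m while stopping
person approaches 2.0000·(0.1000+0.4750) = 1.1500 m
C+Z_d+Z_r = 0.0600+0.0800+0.0250 = 0.1650 m
S_min ≈ 0.0950+0.2256+1.1500+0.1650  ⇒  S_min = 2617/1600 m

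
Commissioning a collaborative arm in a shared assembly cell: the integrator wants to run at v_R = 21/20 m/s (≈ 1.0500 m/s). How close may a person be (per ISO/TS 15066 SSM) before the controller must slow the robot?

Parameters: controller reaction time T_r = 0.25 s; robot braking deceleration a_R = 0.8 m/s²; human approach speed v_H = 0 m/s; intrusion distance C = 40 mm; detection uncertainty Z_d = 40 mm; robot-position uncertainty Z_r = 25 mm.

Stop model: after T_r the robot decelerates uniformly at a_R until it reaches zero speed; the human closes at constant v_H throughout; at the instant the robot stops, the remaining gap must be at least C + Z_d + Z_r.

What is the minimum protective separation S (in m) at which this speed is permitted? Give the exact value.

S_min = 3381/3200 m = 1.0566 m

braking lasts T_s = (21/20)/(4/5) = 1.3125 s
robot covers v_R·T_r = 1.0500·0.2500 = 0.2625 m before braking
braking distance = 1.0500²/(2·0.8000) = 0.6891 m
human over T_r+T_s: 0.0000·(0.2500+1.3125) = 0.0000 m
C+Z_d+Z_r = 0.0400+0.0400+0.0250 = 0.1050 m
S_min ≈ 0.2625+0.6891+0.0000+0.1050  ⇒  S_min = 3381/3200 m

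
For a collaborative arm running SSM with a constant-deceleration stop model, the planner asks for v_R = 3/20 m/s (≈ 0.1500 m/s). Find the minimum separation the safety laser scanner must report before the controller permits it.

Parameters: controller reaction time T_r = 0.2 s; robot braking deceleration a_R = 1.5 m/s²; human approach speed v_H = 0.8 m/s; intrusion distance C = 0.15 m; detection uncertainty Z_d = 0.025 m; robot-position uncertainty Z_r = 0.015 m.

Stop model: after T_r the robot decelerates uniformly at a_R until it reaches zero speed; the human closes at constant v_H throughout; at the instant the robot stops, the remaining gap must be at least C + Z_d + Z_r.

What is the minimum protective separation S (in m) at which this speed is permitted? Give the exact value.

T_s = v_R/a_R = (3/20)/(3/2) = 0.1000 s
reaction-phase robot travel = 0.1500·0.2000 = 0.0300 m
braking distance = 0.1500²/(2·1.5000) = 0.0075 m
human closes 0.8000·0.3000 = 0.2400 m
margins: 0.1500+0.0250+0.0150 = 0.1900 m
S_min ≈ 0.0300+0.0075+0.2400+0.1900  ⇒  S_min = 187/400 m

S_min = 187/400 m = 0.4675 m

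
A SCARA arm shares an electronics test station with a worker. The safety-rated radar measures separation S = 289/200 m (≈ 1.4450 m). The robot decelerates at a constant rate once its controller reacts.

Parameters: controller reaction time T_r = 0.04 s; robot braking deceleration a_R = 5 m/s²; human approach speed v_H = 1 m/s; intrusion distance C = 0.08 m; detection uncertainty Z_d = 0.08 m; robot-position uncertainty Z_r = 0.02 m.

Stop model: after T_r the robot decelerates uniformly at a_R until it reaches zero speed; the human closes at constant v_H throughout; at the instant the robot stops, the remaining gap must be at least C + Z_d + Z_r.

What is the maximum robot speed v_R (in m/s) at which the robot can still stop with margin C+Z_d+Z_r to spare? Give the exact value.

v_R_max = 5/2 m/s = 2.5000 m/s

quadratic (1/10)·v² + (6/25)·v + (-49/40) = 0
  disc = (6/25)² − 4·(1/10)·(-49/40) = 1369/2500 ; √disc = 37/50
  v_R = (−(6/25) + 37/50) / (2·(1/10)) = 5/2 m/s
check:
stop time T_s = (5/2)/5 = 0.5000 s
robot in T_r: 2.5000·0.0400 = 0.1000 m
robot covers 2.5000·0.5000 − ½·5.0000·0.5000² = 0.6250 m while stopping
human closes 1.0000·0.5400 = 0.5400 m
C+Z_d+Z_r = 0.0800+0.0800+0.0200 = 0.1800 m
sum ≈ 0.1000+0.6250+0.5400+0.1800 ≈ 1.4450 m = S ✓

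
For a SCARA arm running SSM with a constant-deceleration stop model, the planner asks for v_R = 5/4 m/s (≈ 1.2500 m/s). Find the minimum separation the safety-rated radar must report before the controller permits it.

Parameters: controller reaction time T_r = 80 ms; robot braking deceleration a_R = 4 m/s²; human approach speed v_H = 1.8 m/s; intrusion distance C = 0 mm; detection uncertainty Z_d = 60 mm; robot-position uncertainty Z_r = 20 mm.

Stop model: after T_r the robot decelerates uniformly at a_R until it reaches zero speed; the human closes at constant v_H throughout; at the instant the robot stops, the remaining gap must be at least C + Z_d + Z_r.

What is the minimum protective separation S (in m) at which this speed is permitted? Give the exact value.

S_min = 17309/16000 m = 1.0818 m

T_s = v_R/a_R = (5/4)/4 = 0.3125 s
robot in T_r: 1.2500·0.0800 = 0.1000 m
robot under decel: 1.2500²/(2·4.0000) = 0.1953 m
human over T_r+T_s: 1.8000·(0.0800+0.3125) = 0.7065 m
margins: 0.0000+0.0600+0.0200 = 0.0800 m
S_min ≈ 0.1000+0.1953+0.7065+0.0800  ⇒  S_min = 17309/16000 m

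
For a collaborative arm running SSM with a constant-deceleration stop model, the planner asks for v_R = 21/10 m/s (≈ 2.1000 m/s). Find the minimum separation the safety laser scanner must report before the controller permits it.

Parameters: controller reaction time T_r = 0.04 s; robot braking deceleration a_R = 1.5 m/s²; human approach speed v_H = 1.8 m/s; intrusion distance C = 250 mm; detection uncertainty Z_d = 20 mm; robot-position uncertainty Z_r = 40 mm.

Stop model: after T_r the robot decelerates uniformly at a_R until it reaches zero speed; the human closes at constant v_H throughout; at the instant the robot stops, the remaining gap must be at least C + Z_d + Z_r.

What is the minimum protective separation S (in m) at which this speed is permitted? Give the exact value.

T_s = v_R/a_R = (21/10)/(3/2) = 1.4000 s
robot covers v_R·T_r = 2.1000·0.0400 = 0.0840 m before braking
braking distance = 2.1000²/(2·1.5000) = 1.4700 m
person approaches 1.8000·(0.0400+1.4000) = 2.5920 m
C+Z_d+Z_r = 0.2500+0.0200+0.0400 = 0.3100 m
S_min ≈ 0.0840+1.4700+2.5920+0.3100  ⇒  S_min = 557/125 m

S_min = 557/125 m = 4.4560 m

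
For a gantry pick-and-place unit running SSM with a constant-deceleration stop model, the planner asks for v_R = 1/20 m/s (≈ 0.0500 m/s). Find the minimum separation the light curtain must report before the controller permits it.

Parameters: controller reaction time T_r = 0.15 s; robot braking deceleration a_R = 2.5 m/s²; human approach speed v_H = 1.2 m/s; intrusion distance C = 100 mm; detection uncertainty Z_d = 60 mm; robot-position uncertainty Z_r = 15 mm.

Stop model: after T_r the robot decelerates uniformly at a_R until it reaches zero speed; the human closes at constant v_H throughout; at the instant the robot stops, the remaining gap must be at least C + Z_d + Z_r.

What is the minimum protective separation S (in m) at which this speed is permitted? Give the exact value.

stop time T_s = (1/20)/(5/2) = 0.0200 s
robot in T_r: 0.0500·0.1500 = 0.0075 m
robot under decel: 0.0500²/(2·2.5000) = 0.0005 m
person approaches 1.2000·(0.1500+0.0200) = 0.2040 m
margins: 0.1000+0.0600+0.0150 = 0.1750 m
S_min ≈ 0.0075+0.0005+0.2040+0.1750  ⇒  S_min = 387/1000 m

S_min = 387/1000 m = 0.3870 m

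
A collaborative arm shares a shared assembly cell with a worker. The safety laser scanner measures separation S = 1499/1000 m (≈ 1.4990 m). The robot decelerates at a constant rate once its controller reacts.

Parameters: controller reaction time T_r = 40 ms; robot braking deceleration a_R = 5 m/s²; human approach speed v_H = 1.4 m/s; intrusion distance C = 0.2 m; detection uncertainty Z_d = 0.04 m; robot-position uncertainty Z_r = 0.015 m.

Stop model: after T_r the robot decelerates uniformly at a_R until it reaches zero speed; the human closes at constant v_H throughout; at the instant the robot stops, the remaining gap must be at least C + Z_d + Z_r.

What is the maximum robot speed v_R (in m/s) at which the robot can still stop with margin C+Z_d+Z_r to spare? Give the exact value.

v_R_max = 11/5 m/s = 2.2000 m/s

at the boundary: (1/10)·v² + (8/25)·v + (-297/250) = 0
  disc = (8/25)² − 4·(1/10)·(-297/250) = 361/625 ; √disc = 19/25
  v_R = (−(8/25) + 19/25) / (2·(1/10)) = 11/5 m/s
check:
stop time T_s = (11/5)/5 = 0.4400 s
reaction-phase robot travel = 2.2000·0.0400 = 0.0880 m
robot under decel: 2.2000²/(2·5.0000) = 0.4840 m
human over T_r+T_s: 1.4000·(0.0400+0.4400) = 0.6720 m
residual clearance needed = 0.2000+0.0400+0.0150 = 0.2550 m
sum ≈ 0.0880+0.4840+0.6720+0.2550 ≈ 1.4990 m = S ✓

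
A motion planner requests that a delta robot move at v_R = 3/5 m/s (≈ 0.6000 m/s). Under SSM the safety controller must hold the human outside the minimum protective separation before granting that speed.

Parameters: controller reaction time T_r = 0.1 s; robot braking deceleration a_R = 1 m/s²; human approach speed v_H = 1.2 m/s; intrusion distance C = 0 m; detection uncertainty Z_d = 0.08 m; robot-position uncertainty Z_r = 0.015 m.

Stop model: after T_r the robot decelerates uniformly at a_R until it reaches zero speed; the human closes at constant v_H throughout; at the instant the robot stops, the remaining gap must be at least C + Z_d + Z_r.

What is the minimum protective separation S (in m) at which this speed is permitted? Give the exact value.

stop time T_s = (3/5)/1 = 0.6000 s
robot in T_r: 0.6000·0.1000 = 0.0600 m
braking distance = 0.6000²/(2·1.0000) = 0.1800 m
human closes 1.2000·0.7000 = 0.8400 m
C+Z_d+Z_r = 0.0000+0.0800+0.0150 = 0.0950 m
S_min ≈ 0.0600+0.1800+0.8400+0.0950  ⇒  S_min = 47/40 m

S_min = 47/40 m = 1.1750 m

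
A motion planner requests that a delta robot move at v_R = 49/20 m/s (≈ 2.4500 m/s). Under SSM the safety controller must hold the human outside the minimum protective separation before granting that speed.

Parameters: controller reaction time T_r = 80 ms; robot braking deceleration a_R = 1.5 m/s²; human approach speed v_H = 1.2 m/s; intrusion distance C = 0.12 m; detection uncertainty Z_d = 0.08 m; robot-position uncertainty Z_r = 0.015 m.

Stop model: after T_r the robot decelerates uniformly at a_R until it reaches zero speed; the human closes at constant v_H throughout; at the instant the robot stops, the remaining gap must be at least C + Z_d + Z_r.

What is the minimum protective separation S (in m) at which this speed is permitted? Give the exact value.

stop time T_s = (49/20)/(3/2) = 1.6333 s
reaction-phase robot travel = 2.4500·0.0800 = 0.1960 m
braking distance = 2.4500²/(2·1.5000) = 2.0008 m
human closes 1.2000·1.7133 = 2.0560 m
C+Z_d+Z_r = 0.1200+0.0800+0.0150 = 0.2150 m
S_min ≈ 0.1960+2.0008+2.0560+0.2150  ⇒  S_min = 26807/6000 m

S_min = 26807/6000 m = 4.4678 m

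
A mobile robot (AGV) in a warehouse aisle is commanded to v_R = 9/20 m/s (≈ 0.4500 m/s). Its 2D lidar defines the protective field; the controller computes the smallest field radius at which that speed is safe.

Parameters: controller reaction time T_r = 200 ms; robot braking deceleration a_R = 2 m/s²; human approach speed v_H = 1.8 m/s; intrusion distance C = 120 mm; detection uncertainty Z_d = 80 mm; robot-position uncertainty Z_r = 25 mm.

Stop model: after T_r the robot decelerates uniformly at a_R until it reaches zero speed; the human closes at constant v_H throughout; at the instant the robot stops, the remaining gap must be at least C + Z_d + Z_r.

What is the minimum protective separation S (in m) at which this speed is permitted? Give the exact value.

S_min = 1809/1600 m = 1.1306 m

T_s = v_R/a_R = (9/20)/2 = 0.2250 s
robot in T_r: 0.4500·0.2000 = 0.0900 m
robot under decel: 0.4500²/(2·2.0000) = 0.0506 m
person approaches 1.8000·(0.2000+0.2250) = 0.7650 m
residual clearance needed = 0.1200+0.0800+0.0250 = 0.2250 m
S_min ≈ 0.0900+0.0506+0.7650+0.2250  ⇒  S_min = 1809/1600 m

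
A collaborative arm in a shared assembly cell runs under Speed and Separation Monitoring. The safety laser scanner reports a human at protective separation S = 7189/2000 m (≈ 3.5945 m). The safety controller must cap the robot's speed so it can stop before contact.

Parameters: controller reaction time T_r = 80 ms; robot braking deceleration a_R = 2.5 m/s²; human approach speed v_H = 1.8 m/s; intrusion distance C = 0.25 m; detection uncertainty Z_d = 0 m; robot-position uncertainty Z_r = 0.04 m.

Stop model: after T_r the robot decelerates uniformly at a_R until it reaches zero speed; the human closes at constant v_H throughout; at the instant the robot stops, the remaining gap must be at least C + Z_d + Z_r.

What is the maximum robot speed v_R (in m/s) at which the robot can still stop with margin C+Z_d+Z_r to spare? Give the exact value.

v_R_max = 49/20 m/s = 2.4500 m/s

quadratic (1/5)·v² + (4/5)·v + (-6321/2000) = 0
  disc = (4/5)² − 4·(1/5)·(-6321/2000) = 7921/2500 ; √disc = 89/50
  v_R = (−(4/5) + 89/50) / (2·(1/5)) = 49/20 m/s
check:
braking lasts T_s = (49/20)/(5/2) = 0.9800 s
reaction-phase robot travel = 2.4500·0.0800 = 0.1960 m
robot under decel: 2.4500²/(2·2.5000) = 1.2005 m
human closes 1.8000·1.0600 = 1.9080 m
residual clearance needed = 0.2500+0.0000+0.0400 = 0.2900 m
sum ≈ 0.1960+1.2005+1.9080+0.2900 ≈ 3.5945 m = S ✓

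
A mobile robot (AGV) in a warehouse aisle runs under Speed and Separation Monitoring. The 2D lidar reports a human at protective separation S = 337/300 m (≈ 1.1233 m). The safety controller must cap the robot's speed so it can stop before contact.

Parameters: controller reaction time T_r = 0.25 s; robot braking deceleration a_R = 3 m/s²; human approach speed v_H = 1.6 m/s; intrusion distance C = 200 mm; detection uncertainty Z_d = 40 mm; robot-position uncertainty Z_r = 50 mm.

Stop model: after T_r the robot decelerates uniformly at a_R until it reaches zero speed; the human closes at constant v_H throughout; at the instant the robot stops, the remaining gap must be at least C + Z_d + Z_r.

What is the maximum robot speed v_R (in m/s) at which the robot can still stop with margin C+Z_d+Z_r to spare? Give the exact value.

v_R_max = 1/2 m/s = 0.5000 m/s

collect terms ⇒ (1/6)·v_R² + (47/60)·v_R + (-13/30) = 0
  disc = (47/60)² − 4·(1/6)·(-13/30) = 361/400 ; √disc = 19/20
  v_R = (−(47/60) + 19/20) / (2·(1/6)) = 1/2 m/s
check:
braking lasts T_s = (1/2)/3 = 0.1667 s
robot covers v_R·T_r = 0.5000·0.2500 = 0.1250 m before braking
braking distance = 0.5000²/(2·3.0000) = 0.0417 m
human closes 1.6000·0.4167 = 0.6667 m
residual clearance needed = 0.2000+0.0400+0.0500 = 0.2900 m
sum ≈ 0.1250+0.0417+0.6667+0.2900 ≈ 1.1233 m = S ✓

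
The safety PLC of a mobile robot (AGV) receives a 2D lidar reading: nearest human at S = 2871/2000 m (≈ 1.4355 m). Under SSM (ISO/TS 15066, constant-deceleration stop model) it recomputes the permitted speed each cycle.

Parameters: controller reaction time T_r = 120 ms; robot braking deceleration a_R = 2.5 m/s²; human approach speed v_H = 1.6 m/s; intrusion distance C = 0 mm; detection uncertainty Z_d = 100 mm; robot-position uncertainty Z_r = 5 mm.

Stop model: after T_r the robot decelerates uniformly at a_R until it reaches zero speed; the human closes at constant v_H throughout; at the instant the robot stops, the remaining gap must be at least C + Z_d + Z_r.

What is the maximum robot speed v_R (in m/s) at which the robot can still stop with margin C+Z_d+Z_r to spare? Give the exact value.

v_R_max = 23/20 m/s = 1.1500 m/s

quadratic (1/5)·v² + (19/25)·v + (-2277/2000) = 0
  disc = (19/25)² − 4·(1/5)·(-2277/2000) = 3721/2500 ; √disc = 61/50
  v_R = (−(19/25) + 61/50) / (2·(1/5)) = 23/20 m/s
check:
braking lasts T_s = (23/20)/(5/2) = 0.4600 s
robot in T_r: 1.1500·0.1200 = 0.1380 m
braking distance = 1.1500²/(2·2.5000) = 0.2645 m
person approaches 1.6000·(0.1200+0.4600) = 0.9280 m
C+Z_d+Z_r = 0.0000+0.1000+0.0050 = 0.1050 m
sum ≈ 0.1380+0.2645+0.9280+0.1050 ≈ 1.4355 m = S ✓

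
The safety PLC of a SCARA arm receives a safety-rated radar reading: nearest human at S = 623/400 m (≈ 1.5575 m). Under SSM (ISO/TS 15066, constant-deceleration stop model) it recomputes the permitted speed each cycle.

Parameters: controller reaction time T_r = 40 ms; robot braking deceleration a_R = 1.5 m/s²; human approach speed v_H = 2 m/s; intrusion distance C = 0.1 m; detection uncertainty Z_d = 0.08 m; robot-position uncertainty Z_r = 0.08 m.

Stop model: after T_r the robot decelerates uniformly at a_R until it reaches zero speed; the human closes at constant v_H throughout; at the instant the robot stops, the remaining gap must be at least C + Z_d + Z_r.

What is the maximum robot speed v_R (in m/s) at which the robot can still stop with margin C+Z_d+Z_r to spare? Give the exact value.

v_R_max = 3/4 m/s = 0.7500 m/s

at the boundary: (1/3)·v² + (103/75)·v + (-487/400) = 0
  disc = (103/75)² − 4·(1/3)·(-487/400) = 78961/22500 ; √disc = 281/150
  v_R = (−(103/75) + 281/150) / (2·(1/3)) = 3/4 m/s
check:
braking lasts T_s = (3/4)/(3/2) = 0.5000 s
robot covers v_R·T_r = 0.7500·0.0400 = 0.0300 m before braking
robot under decel: 0.7500²/(2·1.5000) = 0.1875 m
person approaches 2.0000·(0.0400+0.5000) = 1.0800 m
margins: 0.1000+0.0800+0.0800 = 0.2600 m
sum ≈ 0.0300+0.1875+1.0800+0.2600 ≈ 1.5575 m = S ✓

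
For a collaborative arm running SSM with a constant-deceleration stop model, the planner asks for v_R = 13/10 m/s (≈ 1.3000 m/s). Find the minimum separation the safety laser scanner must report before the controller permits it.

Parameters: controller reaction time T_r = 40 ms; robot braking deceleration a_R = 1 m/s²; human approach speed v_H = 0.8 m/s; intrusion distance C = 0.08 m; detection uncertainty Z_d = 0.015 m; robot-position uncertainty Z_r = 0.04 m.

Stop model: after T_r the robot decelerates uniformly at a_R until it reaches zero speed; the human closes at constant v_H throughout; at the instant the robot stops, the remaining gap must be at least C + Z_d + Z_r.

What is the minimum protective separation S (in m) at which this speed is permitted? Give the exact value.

braking lasts T_s = (13/10)/1 = 1.3000 s
robot in T_r: 1.3000·0.0400 = 0.0520 m
braking distance = 1.3000²/(2·1.0000) = 0.8450 m
human closes 0.8000·1.3400 = 1.0720 m
residual clearance needed = 0.0800+0.0150+0.0400 = 0.1350 m
S_min ≈ 0.0520+0.8450+1.0720+0.1350  ⇒  S_min = 263/125 m

S_min = 263/125 m = 2.1040 m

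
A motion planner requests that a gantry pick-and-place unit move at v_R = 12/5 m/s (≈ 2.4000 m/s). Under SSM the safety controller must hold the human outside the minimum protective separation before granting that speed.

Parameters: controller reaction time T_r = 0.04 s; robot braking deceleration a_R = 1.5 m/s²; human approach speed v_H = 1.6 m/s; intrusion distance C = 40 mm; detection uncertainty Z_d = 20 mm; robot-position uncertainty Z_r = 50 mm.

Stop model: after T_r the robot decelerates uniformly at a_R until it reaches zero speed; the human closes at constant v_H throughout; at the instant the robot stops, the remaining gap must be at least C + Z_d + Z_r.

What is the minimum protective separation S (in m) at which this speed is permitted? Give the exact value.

T_s = v_R/a_R = (12/5)/(3/2) = 1.6000 s
robot covers v_R·T_r = 2.4000·0.0400 = 0.0960 m before braking
robot under decel: 2.4000²/(2·1.5000) = 1.9200 m
person approaches 1.6000·(0.0400+1.6000) = 2.6240 m
C+Z_d+Z_r = 0.0400+0.0200+0.0500 = 0.1100 m
S_min ≈ 0.0960+1.9200+2.6240+0.1100  ⇒  S_min = 19/4 m

S_min = 19/4 m = 4.7500 m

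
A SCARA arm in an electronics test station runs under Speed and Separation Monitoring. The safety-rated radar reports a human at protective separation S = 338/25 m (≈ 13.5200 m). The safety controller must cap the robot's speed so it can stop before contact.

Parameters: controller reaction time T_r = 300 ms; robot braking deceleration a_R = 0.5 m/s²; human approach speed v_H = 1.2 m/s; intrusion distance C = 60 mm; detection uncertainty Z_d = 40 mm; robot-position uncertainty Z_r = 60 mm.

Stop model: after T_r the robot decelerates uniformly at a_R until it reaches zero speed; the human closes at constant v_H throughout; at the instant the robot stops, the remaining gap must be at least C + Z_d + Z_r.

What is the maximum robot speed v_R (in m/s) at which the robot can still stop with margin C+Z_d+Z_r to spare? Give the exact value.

collect terms ⇒ (1)·v_R² + (27/10)·v_R + (-13) = 0
  disc = (27/10)² − 4·(1)·(-13) = 5929/100 ; √disc = 77/10
  v_R = (−(27/10) + 77/10) / (2·(1)) = 5/2 m/s
check:
stop time T_s = (5/2)/(1/2) = 5.0000 s
robot covers v_R·T_r = 2.5000·0.3000 = 0.7500 m before braking
robot under decel: 2.5000²/(2·0.5000) = 6.2500 m
human closes 1.2000·5.3000 = 6.3600 m
residual clearance needed = 0.0600+0.0400+0.0600 = 0.1600 m
sum ≈ 0.7500+6.2500+6.3600+0.1600 ≈ 13.5200 m = S ✓

v_R_max = 5/2 m/s = 2.5000 m/s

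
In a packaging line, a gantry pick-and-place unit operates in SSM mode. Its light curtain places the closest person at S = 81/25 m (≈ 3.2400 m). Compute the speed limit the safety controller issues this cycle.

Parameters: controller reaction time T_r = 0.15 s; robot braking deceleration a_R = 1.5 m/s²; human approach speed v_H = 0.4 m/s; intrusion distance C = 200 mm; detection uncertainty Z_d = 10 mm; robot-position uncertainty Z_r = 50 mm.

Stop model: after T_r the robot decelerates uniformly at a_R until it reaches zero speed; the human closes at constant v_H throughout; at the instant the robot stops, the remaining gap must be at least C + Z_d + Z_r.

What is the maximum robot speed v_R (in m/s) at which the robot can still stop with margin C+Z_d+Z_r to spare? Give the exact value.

v_R_max = 12/5 m/s = 2.4000 m/s

collect terms ⇒ (1/3)·v_R² + (5/12)·v_R + (-73/25) = 0
  disc = (5/12)² − 4·(1/3)·(-73/25) = 14641/3600 ; √disc = 121/60
  v_R = (−(5/12) + 121/60) / (2·(1/3)) = 12/5 m/s
check:
T_s = v_R/a_R = (12/5)/(3/2) = 1.6000 s
reaction-phase robot travel = 2.4000·0.1500 = 0.3600 m
robot under decel: 2.4000²/(2·1.5000) = 1.9200 m
human closes 0.4000·1.7500 = 0.7000 m
residual clearance needed = 0.2000+0.0100+0.0500 = 0.2600 m
sum ≈ 0.3600+1.9200+0.7000+0.2600 ≈ 3.2400 m = S ✓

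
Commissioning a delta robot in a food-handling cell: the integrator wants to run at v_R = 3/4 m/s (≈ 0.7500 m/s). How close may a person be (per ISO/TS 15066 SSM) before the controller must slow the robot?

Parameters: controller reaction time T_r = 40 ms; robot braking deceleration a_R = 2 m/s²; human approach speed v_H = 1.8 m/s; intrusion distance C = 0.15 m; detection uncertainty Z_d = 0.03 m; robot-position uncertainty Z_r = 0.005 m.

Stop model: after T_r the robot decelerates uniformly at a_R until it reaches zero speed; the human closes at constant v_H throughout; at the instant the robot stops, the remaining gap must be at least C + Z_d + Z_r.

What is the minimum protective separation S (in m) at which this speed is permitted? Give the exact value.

braking lasts T_s = (3/4)/2 = 0.3750 s
robot covers v_R·T_r = 0.7500·0.0400 = 0.0300 m before braking
robot covers 0.7500·0.3750 − ½·2.0000·0.3750² = 0.1406 m while stopping
person approaches 1.8000·(0.0400+0.3750) = 0.7470 m
margins: 0.1500+0.0300+0.0050 = 0.1850 m
S_min ≈ 0.0300+0.1406+0.7470+0.1850  ⇒  S_min = 8821/8000 m

S_min = 8821/8000 m = 1.1026 m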